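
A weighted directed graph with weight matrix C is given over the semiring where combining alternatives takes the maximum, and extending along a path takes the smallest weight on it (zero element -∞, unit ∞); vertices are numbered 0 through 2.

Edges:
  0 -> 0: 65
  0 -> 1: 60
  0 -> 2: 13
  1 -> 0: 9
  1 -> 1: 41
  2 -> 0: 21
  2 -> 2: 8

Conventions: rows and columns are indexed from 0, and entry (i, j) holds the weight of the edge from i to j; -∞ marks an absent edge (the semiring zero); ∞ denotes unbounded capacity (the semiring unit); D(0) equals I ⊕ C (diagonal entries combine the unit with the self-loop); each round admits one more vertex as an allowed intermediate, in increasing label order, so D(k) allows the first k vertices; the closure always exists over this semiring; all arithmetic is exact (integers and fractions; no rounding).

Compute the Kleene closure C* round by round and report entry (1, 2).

D(0):
  [∞, 60, 13]
  [9, ∞, -∞]
  [21, -∞, ∞]
D(1):
  [∞, 60, 13]
  [9, ∞, 9]
  [21, 21, ∞]
D(2):
  [∞, 60, 13]
  [9, ∞, 9]
  [21, 21, ∞]
D(3):
  [∞, 60, 13]
  [9, ∞, 9]
  [21, 21, ∞]
Answer: C*[1][2] = 9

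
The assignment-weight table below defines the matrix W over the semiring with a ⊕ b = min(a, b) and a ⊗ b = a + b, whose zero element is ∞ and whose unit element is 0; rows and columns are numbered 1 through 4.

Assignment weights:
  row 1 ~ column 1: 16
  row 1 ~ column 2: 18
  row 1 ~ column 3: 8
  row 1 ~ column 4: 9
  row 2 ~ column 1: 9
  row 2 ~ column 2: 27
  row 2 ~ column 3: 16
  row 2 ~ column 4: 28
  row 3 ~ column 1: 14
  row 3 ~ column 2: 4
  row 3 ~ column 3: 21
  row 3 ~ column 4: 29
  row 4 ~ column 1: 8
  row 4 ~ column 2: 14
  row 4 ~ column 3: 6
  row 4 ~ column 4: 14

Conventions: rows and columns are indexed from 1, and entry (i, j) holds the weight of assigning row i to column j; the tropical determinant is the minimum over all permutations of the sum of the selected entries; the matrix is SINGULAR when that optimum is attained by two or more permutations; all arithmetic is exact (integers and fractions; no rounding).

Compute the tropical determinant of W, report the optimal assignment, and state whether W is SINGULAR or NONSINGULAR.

σ = (1, 2, 3, 4): 16 + 27 + 21 + 14 = 78
σ = (1, 2, 4, 3): 16 + 27 + 29 + 6 = 78
σ = (1, 3, 2, 4): 16 + 16 + 4 + 14 = 50
σ = (1, 3, 4, 2): 16 + 16 + 29 + 14 = 75
σ = (1, 4, 2, 3): 16 + 28 + 4 + 6 = 54
σ = (1, 4, 3, 2): 16 + 28 + 21 + 14 = 79
σ = (2, 1, 3, 4): 18 + 9 + 21 + 14 = 62
σ = (2, 1, 4, 3): 18 + 9 + 29 + 6 = 62
σ = (2, 3, 1, 4): 18 + 16 + 14 + 14 = 62
σ = (2, 3, 4, 1): 18 + 16 + 29 + 8 = 71
σ = (2, 4, 1, 3): 18 + 28 + 14 + 6 = 66
σ = (2, 4, 3, 1): 18 + 28 + 21 + 8 = 75
σ = (3, 1, 2, 4): 8 + 9 + 4 + 14 = 35
σ = (3, 1, 4, 2): 8 + 9 + 29 + 14 = 60
σ = (3, 2, 1, 4): 8 + 27 + 14 + 14 = 63
σ = (3, 2, 4, 1): 8 + 27 + 29 + 8 = 72
σ = (3, 4, 1, 2): 8 + 28 + 14 + 14 = 64
σ = (3, 4, 2, 1): 8 + 28 + 4 + 8 = 48
σ = (4, 1, 2, 3): 9 + 9 + 4 + 6 = 28
σ = (4, 1, 3, 2): 9 + 9 + 21 + 14 = 53
σ = (4, 2, 1, 3): 9 + 27 + 14 + 6 = 56
σ = (4, 2, 3, 1): 9 + 27 + 21 + 8 = 65
σ = (4, 3, 1, 2): 9 + 16 + 14 + 14 = 53
σ = (4, 3, 2, 1): 9 + 16 + 4 + 8 = 37
Optimal value attained by: σ = (4, 1, 2, 3).
Answer: det⊕(W) = 28; verdict: NONSINGULAR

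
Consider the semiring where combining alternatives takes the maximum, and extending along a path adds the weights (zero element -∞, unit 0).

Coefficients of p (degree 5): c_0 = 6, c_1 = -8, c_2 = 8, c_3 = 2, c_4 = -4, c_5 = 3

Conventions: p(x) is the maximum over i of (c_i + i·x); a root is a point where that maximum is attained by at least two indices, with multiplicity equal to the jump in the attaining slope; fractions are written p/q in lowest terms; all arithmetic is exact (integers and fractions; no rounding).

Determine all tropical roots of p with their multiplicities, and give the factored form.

hull edge (i=0, c=6) to (i=2, c=8): slope 1, span 2
hull edge (i=2, c=8) to (i=5, c=3): slope -5/3, span 3
Factored form: p(x) = 3 ⊗ (x ⊕ (-1)) ⊗ (x ⊕ (-1)) ⊗ (x ⊕ 5/3) ⊗ (x ⊕ 5/3) ⊗ (x ⊕ 5/3)
Answer: roots = -1 (mult 2), 5/3 (mult 3)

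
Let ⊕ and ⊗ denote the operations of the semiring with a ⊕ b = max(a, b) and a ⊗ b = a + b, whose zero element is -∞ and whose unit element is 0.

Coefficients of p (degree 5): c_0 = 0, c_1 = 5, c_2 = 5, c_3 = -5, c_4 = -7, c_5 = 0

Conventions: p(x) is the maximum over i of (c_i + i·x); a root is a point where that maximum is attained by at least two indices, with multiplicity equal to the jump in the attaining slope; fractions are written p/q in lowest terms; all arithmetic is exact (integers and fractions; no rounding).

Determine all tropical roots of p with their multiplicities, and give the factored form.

hull edge (i=0, c=0) to (i=1, c=5): slope 5, span 1
hull edge (i=1, c=5) to (i=2, c=5): slope 0, span 1
hull edge (i=2, c=5) to (i=5, c=0): slope -5/3, span 3
Factored form: p(x) = 0 ⊗ (x ⊕ (-5)) ⊗ (x ⊕ 0) ⊗ (x ⊕ 5/3) ⊗ (x ⊕ 5/3) ⊗ (x ⊕ 5/3)
Answer: roots = -5 (mult 1), 0 (mult 1), 5/3 (mult 3)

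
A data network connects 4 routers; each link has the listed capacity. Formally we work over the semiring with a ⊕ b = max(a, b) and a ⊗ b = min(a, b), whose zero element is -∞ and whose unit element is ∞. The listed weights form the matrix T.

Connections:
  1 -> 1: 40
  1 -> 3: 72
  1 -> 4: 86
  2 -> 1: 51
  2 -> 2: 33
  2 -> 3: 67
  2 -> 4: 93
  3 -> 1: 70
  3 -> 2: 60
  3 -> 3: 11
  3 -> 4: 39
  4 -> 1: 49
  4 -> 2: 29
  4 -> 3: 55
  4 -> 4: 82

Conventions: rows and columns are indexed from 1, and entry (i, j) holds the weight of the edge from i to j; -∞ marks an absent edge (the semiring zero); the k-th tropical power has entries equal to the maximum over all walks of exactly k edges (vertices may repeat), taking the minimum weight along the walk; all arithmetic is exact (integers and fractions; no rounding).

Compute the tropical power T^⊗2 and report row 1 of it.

T^⊗2:
  [70, 60, 55, 82]
  [67, 60, 55, 82]
  [51, 33, 70, 70]
  [55, 55, 55, 82]
Answer: row 1 of T^⊗2 = [70, 60, 55, 82]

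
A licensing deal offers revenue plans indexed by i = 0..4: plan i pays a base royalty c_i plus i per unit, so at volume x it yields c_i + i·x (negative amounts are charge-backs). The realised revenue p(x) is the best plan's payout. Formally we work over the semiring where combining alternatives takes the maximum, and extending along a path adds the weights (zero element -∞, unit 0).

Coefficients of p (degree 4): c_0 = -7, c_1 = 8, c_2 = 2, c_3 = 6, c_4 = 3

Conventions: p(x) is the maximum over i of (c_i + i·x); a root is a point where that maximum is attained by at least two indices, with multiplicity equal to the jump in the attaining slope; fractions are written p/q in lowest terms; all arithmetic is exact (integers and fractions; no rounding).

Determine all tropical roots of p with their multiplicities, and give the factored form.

hull edge (i=0, c=-7) to (i=1, c=8): slope 15, span 1
hull edge (i=1, c=8) to (i=3, c=6): slope -1, span 2
hull edge (i=3, c=6) to (i=4, c=3): slope -3, span 1
Factored form: p(x) = 3 ⊗ (x ⊕ (-15)) ⊗ (x ⊕ 1) ⊗ (x ⊕ 1) ⊗ (x ⊕ 3)
Answer: roots = -15 (mult 1), 1 (mult 2), 3 (mult 1)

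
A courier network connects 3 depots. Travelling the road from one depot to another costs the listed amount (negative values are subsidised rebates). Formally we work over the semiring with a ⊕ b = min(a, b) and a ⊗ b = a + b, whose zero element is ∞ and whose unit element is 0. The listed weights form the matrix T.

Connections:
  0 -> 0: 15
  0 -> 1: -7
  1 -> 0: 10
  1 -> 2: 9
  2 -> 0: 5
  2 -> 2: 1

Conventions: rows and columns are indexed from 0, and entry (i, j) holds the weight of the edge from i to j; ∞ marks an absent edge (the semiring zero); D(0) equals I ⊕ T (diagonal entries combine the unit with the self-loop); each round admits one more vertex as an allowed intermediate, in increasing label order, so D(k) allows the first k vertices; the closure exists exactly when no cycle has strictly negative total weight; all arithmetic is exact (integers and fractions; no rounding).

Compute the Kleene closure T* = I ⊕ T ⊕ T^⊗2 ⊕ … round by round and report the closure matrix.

D(0):
  [0, -7, ∞]
  [10, 0, 9]
  [5, ∞, 0]
D(1):
  [0, -7, ∞]
  [10, 0, 9]
  [5, -2, 0]
D(2):
  [0, -7, 2]
  [10, 0, 9]
  [5, -2, 0]
D(3):
  [0, -7, 2]
  [10, 0, 9]
  [5, -2, 0]
Answer: T* = [[0, -7, 2], [10, 0, 9], [5, -2, 0]]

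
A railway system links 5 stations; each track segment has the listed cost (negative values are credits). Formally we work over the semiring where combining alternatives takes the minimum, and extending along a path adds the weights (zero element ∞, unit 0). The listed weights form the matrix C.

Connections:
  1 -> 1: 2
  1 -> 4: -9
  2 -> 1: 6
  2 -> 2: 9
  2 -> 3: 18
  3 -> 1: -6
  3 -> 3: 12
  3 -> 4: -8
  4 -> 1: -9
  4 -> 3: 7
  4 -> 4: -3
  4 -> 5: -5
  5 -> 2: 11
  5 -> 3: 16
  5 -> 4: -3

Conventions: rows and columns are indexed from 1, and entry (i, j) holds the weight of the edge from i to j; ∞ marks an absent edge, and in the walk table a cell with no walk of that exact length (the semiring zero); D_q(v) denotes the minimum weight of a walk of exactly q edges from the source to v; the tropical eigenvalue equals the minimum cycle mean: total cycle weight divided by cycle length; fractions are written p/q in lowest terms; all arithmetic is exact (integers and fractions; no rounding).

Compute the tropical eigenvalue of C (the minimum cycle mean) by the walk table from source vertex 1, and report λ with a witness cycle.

q=0: [0, ∞, ∞, ∞, ∞]
q=1: [2, ∞, ∞, -9, ∞]
q=2: [-18, ∞, -2, -12, -14]
q=3: [-21, -3, -5, -27, -17]
q=4: [-36, -6, -20, -30, -32]
q=5: [-39, -21, -23, -45, -35]
Optimal cycle mean attained by: cycle 1->4->1, total (-9) + (-9), length 2.
Answer: λ = -9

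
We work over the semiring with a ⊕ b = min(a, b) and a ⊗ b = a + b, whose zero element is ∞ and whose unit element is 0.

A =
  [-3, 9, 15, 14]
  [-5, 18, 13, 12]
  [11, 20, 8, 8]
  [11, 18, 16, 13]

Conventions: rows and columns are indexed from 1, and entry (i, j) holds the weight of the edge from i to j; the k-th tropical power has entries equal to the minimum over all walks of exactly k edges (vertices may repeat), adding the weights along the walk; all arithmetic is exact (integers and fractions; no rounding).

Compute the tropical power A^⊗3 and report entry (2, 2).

A^⊗2:
  [-6, 6, 12, 11]
  [-8, 4, 10, 9]
  [8, 20, 16, 16]
  [8, 20, 24, 24]
A^⊗3:
  [-9, 3, 9, 8]
  [-11, 1, 7, 6]
  [5, 17, 23, 22]
  [5, 17, 23, 22]
Key observation: the optimum is the walk 2->1->1->2, with weight (-5) + (-3) + 9 = 1.
Optimal value attained by: walk 2->1->1->2.
Answer: (A^⊗3)[2][2] = 1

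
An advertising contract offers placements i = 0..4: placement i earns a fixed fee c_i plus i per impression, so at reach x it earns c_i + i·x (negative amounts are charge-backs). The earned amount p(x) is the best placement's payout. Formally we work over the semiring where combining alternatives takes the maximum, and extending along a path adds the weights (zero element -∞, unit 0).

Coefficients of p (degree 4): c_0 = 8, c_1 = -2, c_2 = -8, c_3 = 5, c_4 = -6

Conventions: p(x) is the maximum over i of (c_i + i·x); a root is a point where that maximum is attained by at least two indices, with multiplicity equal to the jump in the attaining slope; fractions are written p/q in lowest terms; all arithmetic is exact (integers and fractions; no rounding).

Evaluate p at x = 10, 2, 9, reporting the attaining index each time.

p(10) = max(8+0·10=8, -2+1·10=8, -8+2·10=12, 5+3·10=35, -6+4·10=34) = 35 (attained by i=3)
p(2) = max(8+0·2=8, -2+1·2=0, -8+2·2=-4, 5+3·2=11, -6+4·2=2) = 11 (attained by i=3)
p(9) = max(8+0·9=8, -2+1·9=7, -8+2·9=10, 5+3·9=32, -6+4·9=30) = 32 (attained by i=3)
Answer: p(10) = 35; p(2) = 11; p(9) = 32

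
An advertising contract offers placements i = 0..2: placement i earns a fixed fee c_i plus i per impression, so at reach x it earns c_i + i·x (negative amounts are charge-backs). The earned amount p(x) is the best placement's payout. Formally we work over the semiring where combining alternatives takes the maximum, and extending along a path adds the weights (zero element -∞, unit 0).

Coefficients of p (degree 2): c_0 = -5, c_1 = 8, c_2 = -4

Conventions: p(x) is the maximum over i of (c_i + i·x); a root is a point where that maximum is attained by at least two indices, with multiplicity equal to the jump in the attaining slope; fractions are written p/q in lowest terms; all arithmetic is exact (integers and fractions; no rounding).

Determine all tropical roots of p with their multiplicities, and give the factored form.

hull edge (i=0, c=-5) to (i=1, c=8): slope 13, span 1
hull edge (i=1, c=8) to (i=2, c=-4): slope -12, span 1
Factored form: p(x) = -4 ⊗ (x ⊕ (-13)) ⊗ (x ⊕ 12)
Answer: roots = -13 (mult 1), 12 (mult 1)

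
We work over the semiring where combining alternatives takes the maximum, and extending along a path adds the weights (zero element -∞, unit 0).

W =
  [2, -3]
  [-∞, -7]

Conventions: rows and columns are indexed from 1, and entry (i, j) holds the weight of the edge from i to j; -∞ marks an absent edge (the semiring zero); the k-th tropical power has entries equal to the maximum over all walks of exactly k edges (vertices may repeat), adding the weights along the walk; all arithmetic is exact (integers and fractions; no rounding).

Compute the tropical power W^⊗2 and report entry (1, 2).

W^⊗2:
  [4, -1]
  [-∞, -14]
Key observation: the optimum is the walk 1->1->2, with weight 2 + (-3) = -1.
Optimal value attained by: walk 1->1->2.
Answer: (W^⊗2)[1][2] = -1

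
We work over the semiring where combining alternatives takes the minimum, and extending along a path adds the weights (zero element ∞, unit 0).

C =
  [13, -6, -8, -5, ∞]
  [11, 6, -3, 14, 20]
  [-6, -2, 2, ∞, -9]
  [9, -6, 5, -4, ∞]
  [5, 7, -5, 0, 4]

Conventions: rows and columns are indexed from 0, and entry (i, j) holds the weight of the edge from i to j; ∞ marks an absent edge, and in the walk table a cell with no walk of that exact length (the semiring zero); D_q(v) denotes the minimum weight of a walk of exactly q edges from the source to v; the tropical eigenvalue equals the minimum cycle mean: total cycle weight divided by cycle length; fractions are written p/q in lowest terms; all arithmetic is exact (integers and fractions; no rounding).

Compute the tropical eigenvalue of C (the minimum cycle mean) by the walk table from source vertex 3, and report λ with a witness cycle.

q=0: [∞, ∞, ∞, 0, ∞]
q=1: [9, -6, 5, -4, ∞]
q=2: [-1, -10, -9, -8, -4]
q=3: [-15, -14, -13, -12, -18]
q=4: [-19, -21, -23, -20, -22]
q=5: [-29, -26, -27, -24, -32]
Optimal cycle mean attained by: cycle 0->2->0, total (-8) + (-6), length 2.
Answer: λ = -7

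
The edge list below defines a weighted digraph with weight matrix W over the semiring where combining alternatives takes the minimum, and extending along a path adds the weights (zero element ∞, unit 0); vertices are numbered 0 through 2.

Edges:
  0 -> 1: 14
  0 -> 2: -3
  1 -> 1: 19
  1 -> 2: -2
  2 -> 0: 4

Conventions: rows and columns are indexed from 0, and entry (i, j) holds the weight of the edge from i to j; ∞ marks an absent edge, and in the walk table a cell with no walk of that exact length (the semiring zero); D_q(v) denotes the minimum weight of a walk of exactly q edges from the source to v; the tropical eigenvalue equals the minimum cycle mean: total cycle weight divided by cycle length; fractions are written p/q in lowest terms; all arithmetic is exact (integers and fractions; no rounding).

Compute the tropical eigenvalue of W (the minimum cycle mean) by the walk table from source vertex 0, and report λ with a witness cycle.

q=0: [0, ∞, ∞]
q=1: [∞, 14, -3]
q=2: [1, 33, 12]
q=3: [16, 15, -2]
Optimal cycle mean attained by: cycle 0->2->0, total (-3) + 4, length 2.
Answer: λ = 1/2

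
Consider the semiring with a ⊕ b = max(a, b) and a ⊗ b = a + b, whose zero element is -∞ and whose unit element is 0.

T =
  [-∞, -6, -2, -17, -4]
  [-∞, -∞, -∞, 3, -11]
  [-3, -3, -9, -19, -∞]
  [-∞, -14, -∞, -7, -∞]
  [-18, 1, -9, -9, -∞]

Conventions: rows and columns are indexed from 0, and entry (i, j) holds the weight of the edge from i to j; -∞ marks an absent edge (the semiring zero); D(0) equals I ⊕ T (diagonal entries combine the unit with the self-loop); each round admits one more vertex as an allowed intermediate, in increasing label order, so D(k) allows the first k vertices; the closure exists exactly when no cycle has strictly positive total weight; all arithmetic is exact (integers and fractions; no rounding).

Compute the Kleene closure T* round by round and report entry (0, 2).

D(0):
  [0, -6, -2, -17, -4]
  [-∞, 0, -∞, 3, -11]
  [-3, -3, 0, -19, -∞]
  [-∞, -14, -∞, 0, -∞]
  [-18, 1, -9, -9, 0]
D(1):
  [0, -6, -2, -17, -4]
  [-∞, 0, -∞, 3, -11]
  [-3, -3, 0, -19, -7]
  [-∞, -14, -∞, 0, -∞]
  [-18, 1, -9, -9, 0]
D(2):
  [0, -6, -2, -3, -4]
  [-∞, 0, -∞, 3, -11]
  [-3, -3, 0, 0, -7]
  [-∞, -14, -∞, 0, -25]
  [-18, 1, -9, 4, 0]
D(3):
  [0, -5, -2, -2, -4]
  [-∞, 0, -∞, 3, -11]
  [-3, -3, 0, 0, -7]
  [-∞, -14, -∞, 0, -25]
  [-12, 1, -9, 4, 0]
D(4):
  [0, -5, -2, -2, -4]
  [-∞, 0, -∞, 3, -11]
  [-3, -3, 0, 0, -7]
  [-∞, -14, -∞, 0, -25]
  [-12, 1, -9, 4, 0]
D(5):
  [0, -3, -2, 0, -4]
  [-23, 0, -20, 3, -11]
  [-3, -3, 0, 0, -7]
  [-37, -14, -34, 0, -25]
  [-12, 1, -9, 4, 0]
Answer: T*[0][2] = -2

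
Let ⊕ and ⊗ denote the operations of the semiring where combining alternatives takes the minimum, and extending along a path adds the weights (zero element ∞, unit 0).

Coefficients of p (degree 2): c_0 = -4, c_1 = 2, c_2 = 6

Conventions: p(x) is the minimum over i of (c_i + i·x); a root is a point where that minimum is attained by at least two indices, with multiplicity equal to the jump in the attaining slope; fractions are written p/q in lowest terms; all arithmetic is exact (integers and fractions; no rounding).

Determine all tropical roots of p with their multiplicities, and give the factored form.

hull edge (i=0, c=-4) to (i=2, c=6): slope 5, span 2
Factored form: p(x) = 6 ⊗ (x ⊕ (-5)) ⊗ (x ⊕ (-5))
Answer: roots = -5 (mult 2)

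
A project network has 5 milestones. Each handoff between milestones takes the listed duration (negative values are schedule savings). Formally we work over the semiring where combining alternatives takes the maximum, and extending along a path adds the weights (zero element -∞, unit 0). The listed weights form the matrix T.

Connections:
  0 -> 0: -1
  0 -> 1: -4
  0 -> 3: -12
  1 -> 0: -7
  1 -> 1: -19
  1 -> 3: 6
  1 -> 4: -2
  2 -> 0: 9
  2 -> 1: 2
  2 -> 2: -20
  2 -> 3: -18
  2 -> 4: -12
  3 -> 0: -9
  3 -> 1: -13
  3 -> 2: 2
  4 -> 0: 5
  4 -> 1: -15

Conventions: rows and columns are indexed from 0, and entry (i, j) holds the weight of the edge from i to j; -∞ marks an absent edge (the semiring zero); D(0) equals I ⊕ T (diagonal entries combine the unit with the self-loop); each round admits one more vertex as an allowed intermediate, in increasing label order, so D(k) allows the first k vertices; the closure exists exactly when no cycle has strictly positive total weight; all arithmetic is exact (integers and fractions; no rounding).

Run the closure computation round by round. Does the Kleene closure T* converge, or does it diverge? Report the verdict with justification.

D(0):
  [0, -4, -∞, -12, -∞]
  [-7, 0, -∞, 6, -2]
  [9, 2, 0, -18, -12]
  [-9, -13, 2, 0, -∞]
  [5, -15, -∞, -∞, 0]
D(1):
  [0, -4, -∞, -12, -∞]
  [-7, 0, -∞, 6, -2]
  [9, 5, 0, -3, -12]
  [-9, -13, 2, 0, -∞]
  [5, 1, -∞, -7, 0]
D(2):
  [0, -4, -∞, 2, -6]
  [-7, 0, -∞, 6, -2]
  [9, 5, 0, 11, 3]
  [-9, -13, 2, 0, -15]
  [5, 1, -∞, 7, 0]
Detection: at round 3, diagonal entry (3, 3) turns strictly positive.
Key observation: the cycle 3->2->0->1->3 has total weight 2 + 9 + (-4) + 6, which is strictly positive.
Answer: DIVERGES — positive cycle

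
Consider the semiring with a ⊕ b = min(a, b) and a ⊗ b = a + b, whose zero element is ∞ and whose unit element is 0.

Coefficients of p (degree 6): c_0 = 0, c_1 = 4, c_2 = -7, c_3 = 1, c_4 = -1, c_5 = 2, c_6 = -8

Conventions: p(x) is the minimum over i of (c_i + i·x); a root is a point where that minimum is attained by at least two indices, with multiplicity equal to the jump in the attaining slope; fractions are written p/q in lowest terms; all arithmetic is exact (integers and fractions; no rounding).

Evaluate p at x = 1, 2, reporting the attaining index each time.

p(1) = min(0+0·1=0, 4+1·1=5, -7+2·1=-5, 1+3·1=4, -1+4·1=3, 2+5·1=7, -8+6·1=-2) = -5 (attained by i=2)
p(2) = min(0+0·2=0, 4+1·2=6, -7+2·2=-3, 1+3·2=7, -1+4·2=7, 2+5·2=12, -8+6·2=4) = -3 (attained by i=2)
Answer: p(1) = -5; p(2) = -3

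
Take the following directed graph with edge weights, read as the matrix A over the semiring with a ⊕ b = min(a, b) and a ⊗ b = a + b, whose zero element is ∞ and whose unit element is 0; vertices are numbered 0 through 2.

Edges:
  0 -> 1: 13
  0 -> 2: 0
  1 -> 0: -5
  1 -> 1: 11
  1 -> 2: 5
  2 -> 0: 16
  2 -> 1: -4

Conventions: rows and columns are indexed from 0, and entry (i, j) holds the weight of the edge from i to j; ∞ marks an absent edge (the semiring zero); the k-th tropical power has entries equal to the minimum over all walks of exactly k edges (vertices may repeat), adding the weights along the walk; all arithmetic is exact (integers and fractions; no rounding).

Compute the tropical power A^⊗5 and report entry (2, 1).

A^⊗2:
  [8, -4, 18]
  [6, 1, -5]
  [-9, 7, 1]
A^⊗3:
  [-9, 7, 1]
  [-4, -9, 6]
  [2, -3, -9]
A^⊗4:
  [2, -3, -9]
  [-14, 2, -4]
  [-8, -13, 2]
A^⊗5:
  [-8, -13, 2]
  [-3, -8, -14]
  [-18, -2, -8]
Key observation: the optimum is the walk 2->1->0->2->1->1, with weight (-4) + (-5) + 0 + (-4) + 11 = -2.
Optimal value attained by: walk 2->1->0->2->1->1.
Answer: (A^⊗5)[2][1] = -2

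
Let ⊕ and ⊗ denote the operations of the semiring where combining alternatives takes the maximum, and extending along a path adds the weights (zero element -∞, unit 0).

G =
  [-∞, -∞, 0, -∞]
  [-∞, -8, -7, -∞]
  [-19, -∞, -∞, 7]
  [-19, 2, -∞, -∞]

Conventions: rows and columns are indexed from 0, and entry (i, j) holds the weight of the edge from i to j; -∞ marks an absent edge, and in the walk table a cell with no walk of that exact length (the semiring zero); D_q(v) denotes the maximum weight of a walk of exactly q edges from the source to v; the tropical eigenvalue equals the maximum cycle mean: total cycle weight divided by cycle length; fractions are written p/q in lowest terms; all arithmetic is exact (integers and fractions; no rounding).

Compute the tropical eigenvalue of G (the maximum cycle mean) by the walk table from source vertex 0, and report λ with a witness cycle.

q=0: [0, -∞, -∞, -∞]
q=1: [-∞, -∞, 0, -∞]
q=2: [-19, -∞, -∞, 7]
q=3: [-12, 9, -19, -∞]
q=4: [-38, 1, 2, -12]
Optimal cycle mean attained by: cycle 1->2->3->1, total (-7) + 7 + 2, length 3.
Answer: λ = 2/3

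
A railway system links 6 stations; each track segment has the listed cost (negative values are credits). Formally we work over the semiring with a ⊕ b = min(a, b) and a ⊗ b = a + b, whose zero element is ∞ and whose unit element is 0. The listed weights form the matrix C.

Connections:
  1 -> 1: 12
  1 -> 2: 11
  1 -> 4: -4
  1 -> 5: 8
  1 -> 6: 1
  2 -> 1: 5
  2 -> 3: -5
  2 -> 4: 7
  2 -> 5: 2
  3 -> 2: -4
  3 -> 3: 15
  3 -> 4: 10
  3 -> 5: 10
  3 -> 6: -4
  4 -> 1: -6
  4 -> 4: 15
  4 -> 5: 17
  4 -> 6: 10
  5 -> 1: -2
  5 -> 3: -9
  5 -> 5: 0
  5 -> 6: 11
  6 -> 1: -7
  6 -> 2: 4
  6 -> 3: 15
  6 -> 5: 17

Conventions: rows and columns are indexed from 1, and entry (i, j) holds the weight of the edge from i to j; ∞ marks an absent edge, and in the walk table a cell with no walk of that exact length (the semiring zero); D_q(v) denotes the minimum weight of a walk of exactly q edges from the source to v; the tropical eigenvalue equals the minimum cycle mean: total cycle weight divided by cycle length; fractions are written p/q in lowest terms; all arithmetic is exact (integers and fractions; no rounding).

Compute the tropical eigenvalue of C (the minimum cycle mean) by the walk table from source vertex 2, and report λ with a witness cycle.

q=0: [∞, 0, ∞, ∞, ∞, ∞]
q=1: [5, ∞, -5, 7, 2, ∞]
q=2: [0, -9, -7, 1, 2, -9]
q=3: [-16, -11, -14, -4, -7, -11]
q=4: [-18, -18, -16, -20, -9, -18]
q=5: [-26, -20, -23, -22, -16, -20]
q=6: [-28, -27, -25, -30, -18, -27]
Optimal cycle mean attained by: cycle 1->4->1, total (-4) + (-6), length 2.
Answer: λ = -5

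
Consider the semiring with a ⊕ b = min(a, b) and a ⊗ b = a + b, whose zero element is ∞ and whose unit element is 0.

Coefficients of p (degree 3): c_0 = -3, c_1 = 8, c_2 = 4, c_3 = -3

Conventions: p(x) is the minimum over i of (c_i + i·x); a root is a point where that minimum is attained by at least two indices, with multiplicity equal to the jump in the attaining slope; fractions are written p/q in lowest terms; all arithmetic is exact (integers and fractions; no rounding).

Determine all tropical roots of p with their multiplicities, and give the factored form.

hull edge (i=0, c=-3) to (i=3, c=-3): slope 0, span 3
Factored form: p(x) = -3 ⊗ (x ⊕ 0) ⊗ (x ⊕ 0) ⊗ (x ⊕ 0)
Answer: roots = 0 (mult 3)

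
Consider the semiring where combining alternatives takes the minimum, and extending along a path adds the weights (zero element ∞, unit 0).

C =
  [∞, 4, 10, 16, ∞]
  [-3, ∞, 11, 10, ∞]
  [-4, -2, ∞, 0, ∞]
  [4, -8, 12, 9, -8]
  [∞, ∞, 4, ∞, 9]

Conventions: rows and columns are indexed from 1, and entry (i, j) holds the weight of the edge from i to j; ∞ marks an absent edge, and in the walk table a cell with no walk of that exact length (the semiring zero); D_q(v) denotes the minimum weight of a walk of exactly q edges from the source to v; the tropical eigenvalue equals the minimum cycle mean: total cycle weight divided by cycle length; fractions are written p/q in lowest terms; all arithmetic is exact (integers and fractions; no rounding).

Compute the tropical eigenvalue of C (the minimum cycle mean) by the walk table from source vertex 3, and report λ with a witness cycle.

q=0: [∞, ∞, 0, ∞, ∞]
q=1: [-4, -2, ∞, 0, ∞]
q=2: [-5, -8, 6, 8, -8]
q=3: [-11, -1, -4, 2, 0]
q=4: [-8, -7, -1, -4, -6]
q=5: [-10, -12, -2, -1, -12]
Optimal cycle mean attained by: cycle 3->4->5->3, total 0 + (-8) + 4, length 3.
Answer: λ = -4/3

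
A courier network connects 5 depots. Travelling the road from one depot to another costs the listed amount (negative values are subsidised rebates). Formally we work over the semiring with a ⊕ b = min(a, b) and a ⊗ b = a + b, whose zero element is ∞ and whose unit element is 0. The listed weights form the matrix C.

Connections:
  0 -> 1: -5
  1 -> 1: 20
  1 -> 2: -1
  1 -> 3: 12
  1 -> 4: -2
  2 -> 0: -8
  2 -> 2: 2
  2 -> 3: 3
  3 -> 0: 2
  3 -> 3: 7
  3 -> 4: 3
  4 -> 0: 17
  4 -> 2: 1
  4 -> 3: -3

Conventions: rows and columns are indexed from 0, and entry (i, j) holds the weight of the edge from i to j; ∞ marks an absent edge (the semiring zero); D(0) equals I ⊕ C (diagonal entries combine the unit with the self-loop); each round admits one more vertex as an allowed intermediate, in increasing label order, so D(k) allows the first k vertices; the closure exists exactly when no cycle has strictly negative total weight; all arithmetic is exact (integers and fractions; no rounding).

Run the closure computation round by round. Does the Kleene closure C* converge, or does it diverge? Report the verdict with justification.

D(0):
  [0, -5, ∞, ∞, ∞]
  [∞, 0, -1, 12, -2]
  [-8, ∞, 0, 3, ∞]
  [2, ∞, ∞, 0, 3]
  [17, ∞, 1, -3, 0]
D(1):
  [0, -5, ∞, ∞, ∞]
  [∞, 0, -1, 12, -2]
  [-8, -13, 0, 3, ∞]
  [2, -3, ∞, 0, 3]
  [17, 12, 1, -3, 0]
Detection: at round 2, diagonal entry (2, 2) turns strictly negative.
Key observation: the cycle 2->0->1->2 has total weight (-8) + (-5) + (-1), which is strictly negative.
Answer: DIVERGES — negative cycle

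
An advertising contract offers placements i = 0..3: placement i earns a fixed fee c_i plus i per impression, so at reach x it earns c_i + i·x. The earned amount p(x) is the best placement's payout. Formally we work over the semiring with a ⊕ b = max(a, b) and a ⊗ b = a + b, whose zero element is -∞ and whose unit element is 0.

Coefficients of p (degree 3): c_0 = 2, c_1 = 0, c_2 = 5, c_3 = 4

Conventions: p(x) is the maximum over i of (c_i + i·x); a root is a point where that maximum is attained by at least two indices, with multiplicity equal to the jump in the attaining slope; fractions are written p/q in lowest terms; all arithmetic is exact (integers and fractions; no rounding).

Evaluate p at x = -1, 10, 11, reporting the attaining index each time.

p(-1) = max(2+0·(-1)=2, 0+1·(-1)=-1, 5+2·(-1)=3, 4+3·(-1)=1) = 3 (attained by i=2)
p(10) = max(2+0·10=2, 0+1·10=10, 5+2·10=25, 4+3·10=34) = 34 (attained by i=3)
p(11) = max(2+0·11=2, 0+1·11=11, 5+2·11=27, 4+3·11=37) = 37 (attained by i=3)
Answer: p(-1) = 3; p(10) = 34; p(11) = 37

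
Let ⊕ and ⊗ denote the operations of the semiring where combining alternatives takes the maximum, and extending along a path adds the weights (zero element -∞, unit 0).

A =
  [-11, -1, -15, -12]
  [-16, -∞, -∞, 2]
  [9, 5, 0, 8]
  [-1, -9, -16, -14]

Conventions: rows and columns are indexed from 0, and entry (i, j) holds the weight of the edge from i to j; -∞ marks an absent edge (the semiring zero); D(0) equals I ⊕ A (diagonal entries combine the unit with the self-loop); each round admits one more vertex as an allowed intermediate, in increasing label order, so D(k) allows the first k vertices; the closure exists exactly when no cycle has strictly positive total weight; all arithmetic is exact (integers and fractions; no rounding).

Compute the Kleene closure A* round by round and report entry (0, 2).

D(0):
  [0, -1, -15, -12]
  [-16, 0, -∞, 2]
  [9, 5, 0, 8]
  [-1, -9, -16, 0]
D(1):
  [0, -1, -15, -12]
  [-16, 0, -31, 2]
  [9, 8, 0, 8]
  [-1, -2, -16, 0]
D(2):
  [0, -1, -15, 1]
  [-16, 0, -31, 2]
  [9, 8, 0, 10]
  [-1, -2, -16, 0]
D(3):
  [0, -1, -15, 1]
  [-16, 0, -31, 2]
  [9, 8, 0, 10]
  [-1, -2, -16, 0]
D(4):
  [0, -1, -15, 1]
  [1, 0, -14, 2]
  [9, 8, 0, 10]
  [-1, -2, -16, 0]
Answer: A*[0][2] = -15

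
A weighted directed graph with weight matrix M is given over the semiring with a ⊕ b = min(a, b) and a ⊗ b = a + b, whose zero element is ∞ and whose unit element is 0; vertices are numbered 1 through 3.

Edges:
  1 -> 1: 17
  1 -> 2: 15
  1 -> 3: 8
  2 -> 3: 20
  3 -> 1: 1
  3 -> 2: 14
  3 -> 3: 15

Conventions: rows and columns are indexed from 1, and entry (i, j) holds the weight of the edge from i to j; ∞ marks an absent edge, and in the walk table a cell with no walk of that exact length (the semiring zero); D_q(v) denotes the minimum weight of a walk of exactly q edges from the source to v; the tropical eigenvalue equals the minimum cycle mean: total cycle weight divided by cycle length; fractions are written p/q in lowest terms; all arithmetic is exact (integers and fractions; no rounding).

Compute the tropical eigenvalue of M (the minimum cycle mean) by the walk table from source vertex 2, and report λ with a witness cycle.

q=0: [∞, 0, ∞]
q=1: [∞, ∞, 20]
q=2: [21, 34, 35]
q=3: [36, 36, 29]
Optimal cycle mean attained by: cycle 1->3->1, total 8 + 1, length 2.
Answer: λ = 9/2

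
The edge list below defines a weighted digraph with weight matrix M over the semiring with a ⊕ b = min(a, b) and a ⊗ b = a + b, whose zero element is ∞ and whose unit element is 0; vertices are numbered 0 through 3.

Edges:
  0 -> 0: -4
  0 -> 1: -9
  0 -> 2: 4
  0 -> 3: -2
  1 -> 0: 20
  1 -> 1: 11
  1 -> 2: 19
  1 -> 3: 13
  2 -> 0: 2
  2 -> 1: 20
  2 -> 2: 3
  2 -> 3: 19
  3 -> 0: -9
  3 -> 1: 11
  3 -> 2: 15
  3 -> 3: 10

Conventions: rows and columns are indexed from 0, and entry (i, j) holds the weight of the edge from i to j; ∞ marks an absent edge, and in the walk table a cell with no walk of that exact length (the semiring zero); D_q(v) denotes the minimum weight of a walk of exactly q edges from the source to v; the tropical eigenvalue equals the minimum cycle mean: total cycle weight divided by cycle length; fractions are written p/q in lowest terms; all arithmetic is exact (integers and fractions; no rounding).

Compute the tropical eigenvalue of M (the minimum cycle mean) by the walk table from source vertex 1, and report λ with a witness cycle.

q=0: [∞, 0, ∞, ∞]
q=1: [20, 11, 19, 13]
q=2: [4, 11, 22, 18]
q=3: [0, -5, 8, 2]
q=4: [-7, -9, 4, -2]
Optimal cycle mean attained by: cycle 0->3->0, total (-2) + (-9), length 2.
Answer: λ = -11/2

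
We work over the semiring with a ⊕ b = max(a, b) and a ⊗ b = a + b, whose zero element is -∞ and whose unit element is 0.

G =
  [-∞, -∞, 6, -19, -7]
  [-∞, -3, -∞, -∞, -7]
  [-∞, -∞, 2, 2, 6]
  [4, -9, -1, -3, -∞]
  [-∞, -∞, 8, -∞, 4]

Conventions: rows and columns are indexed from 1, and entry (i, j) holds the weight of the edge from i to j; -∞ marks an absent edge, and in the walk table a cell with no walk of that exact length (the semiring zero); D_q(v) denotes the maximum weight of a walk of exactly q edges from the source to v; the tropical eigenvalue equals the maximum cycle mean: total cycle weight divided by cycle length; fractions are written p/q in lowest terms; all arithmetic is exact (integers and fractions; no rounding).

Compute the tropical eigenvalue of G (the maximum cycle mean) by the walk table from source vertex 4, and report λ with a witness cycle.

q=0: [-∞, -∞, -∞, 0, -∞]
q=1: [4, -9, -1, -3, -∞]
q=2: [1, -12, 10, 1, 5]
q=3: [5, -8, 13, 12, 16]
q=4: [16, 3, 24, 15, 20]
q=5: [19, 6, 28, 26, 30]
Optimal cycle mean attained by: cycle 3->5->3, total 6 + 8, length 2.
Answer: λ = 7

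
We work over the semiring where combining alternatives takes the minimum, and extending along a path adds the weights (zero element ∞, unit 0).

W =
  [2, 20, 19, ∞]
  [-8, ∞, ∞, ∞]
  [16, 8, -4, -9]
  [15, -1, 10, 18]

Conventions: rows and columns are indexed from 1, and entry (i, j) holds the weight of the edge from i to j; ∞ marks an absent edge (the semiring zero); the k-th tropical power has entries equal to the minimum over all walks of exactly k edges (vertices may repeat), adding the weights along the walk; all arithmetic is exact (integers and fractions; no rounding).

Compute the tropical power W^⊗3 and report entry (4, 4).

W^⊗2:
  [4, 22, 15, 10]
  [-6, 12, 11, ∞]
  [0, -10, -8, -13]
  [-9, 17, 6, 1]
W^⊗3:
  [6, 9, 11, 6]
  [-4, 14, 7, 2]
  [-18, -14, -12, -17]
  [-7, 0, 2, -3]
Key observation: the optimum is the walk 4->3->3->4, with weight 10 + (-4) + (-9) = -3.
Optimal value attained by: walk 4->3->3->4.
Answer: (W^⊗3)[4][4] = -3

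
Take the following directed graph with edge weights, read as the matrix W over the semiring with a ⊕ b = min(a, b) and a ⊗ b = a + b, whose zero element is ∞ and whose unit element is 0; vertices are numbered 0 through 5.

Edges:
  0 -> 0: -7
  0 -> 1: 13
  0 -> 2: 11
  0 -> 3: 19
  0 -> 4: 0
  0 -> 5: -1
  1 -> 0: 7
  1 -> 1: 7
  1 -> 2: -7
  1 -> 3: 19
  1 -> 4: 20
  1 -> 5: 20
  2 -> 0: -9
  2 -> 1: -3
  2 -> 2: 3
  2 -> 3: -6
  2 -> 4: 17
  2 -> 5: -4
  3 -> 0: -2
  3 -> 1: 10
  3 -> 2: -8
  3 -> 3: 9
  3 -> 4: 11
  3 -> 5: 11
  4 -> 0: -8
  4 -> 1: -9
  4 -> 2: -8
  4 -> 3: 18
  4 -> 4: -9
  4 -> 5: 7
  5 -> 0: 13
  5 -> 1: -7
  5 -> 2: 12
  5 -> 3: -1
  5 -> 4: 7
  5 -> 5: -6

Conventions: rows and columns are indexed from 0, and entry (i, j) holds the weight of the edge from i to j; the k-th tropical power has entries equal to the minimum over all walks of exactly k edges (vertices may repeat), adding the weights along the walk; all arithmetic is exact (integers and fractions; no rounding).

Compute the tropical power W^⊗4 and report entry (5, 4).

W^⊗2:
  [-14, -9, -8, -2, -9, -8]
  [-16, -10, -4, -13, 7, -11]
  [-16, -11, -14, -5, -9, -10]
  [-17, -11, -5, -14, -2, -12]
  [-17, -18, -17, -14, -18, -12]
  [-3, -13, -14, -7, -2, -12]
W^⊗3:
  [-21, -18, -17, -14, -18, -15]
  [-23, -18, -21, -12, -16, -17]
  [-23, -18, -18, -20, -18, -18]
  [-24, -19, -22, -13, -17, -18]
  [-26, -27, -26, -23, -27, -21]
  [-23, -19, -20, -20, -11, -18]
W^⊗4:
  [-28, -27, -26, -23, -27, -22]
  [-30, -25, -25, -27, -25, -25]
  [-30, -27, -28, -24, -27, -24]
  [-31, -26, -26, -28, -26, -26]
  [-35, -36, -35, -32, -36, -30]
  [-30, -25, -28, -26, -23, -24]
Key observation: the optimum is the walk 5->1->2->0->4, with weight (-7) + (-7) + (-9) + 0 = -23.
Optimal value attained by: walk 5->1->2->0->4.
Answer: (W^⊗4)[5][4] = -23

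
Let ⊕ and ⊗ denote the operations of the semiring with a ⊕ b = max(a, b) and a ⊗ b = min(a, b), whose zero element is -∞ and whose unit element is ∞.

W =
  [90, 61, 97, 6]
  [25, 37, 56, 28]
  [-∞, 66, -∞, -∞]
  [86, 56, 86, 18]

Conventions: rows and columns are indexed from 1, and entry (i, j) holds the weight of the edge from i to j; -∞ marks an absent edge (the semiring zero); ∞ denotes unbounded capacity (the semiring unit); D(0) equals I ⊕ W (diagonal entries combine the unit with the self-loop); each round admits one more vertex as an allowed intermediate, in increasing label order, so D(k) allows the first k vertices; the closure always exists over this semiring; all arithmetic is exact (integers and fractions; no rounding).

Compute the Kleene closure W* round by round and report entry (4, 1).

D(0):
  [∞, 61, 97, 6]
  [25, ∞, 56, 28]
  [-∞, 66, ∞, -∞]
  [86, 56, 86, ∞]
D(1):
  [∞, 61, 97, 6]
  [25, ∞, 56, 28]
  [-∞, 66, ∞, -∞]
  [86, 61, 86, ∞]
D(2):
  [∞, 61, 97, 28]
  [25, ∞, 56, 28]
  [25, 66, ∞, 28]
  [86, 61, 86, ∞]
D(3):
  [∞, 66, 97, 28]
  [25, ∞, 56, 28]
  [25, 66, ∞, 28]
  [86, 66, 86, ∞]
D(4):
  [∞, 66, 97, 28]
  [28, ∞, 56, 28]
  [28, 66, ∞, 28]
  [86, 66, 86, ∞]
Answer: W*[4][1] = 86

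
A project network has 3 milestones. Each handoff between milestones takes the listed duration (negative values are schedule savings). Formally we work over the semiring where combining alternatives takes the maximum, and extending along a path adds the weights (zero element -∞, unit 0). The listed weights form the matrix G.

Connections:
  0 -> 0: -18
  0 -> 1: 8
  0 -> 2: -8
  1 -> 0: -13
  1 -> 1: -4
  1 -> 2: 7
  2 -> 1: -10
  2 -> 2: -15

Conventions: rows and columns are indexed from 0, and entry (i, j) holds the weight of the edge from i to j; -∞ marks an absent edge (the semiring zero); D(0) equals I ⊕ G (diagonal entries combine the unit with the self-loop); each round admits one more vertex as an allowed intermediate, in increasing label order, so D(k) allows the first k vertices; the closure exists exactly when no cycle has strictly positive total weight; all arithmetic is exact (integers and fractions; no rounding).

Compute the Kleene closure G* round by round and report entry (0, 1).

D(0):
  [0, 8, -8]
  [-13, 0, 7]
  [-∞, -10, 0]
D(1):
  [0, 8, -8]
  [-13, 0, 7]
  [-∞, -10, 0]
D(2):
  [0, 8, 15]
  [-13, 0, 7]
  [-23, -10, 0]
D(3):
  [0, 8, 15]
  [-13, 0, 7]
  [-23, -10, 0]
Answer: G*[0][1] = 8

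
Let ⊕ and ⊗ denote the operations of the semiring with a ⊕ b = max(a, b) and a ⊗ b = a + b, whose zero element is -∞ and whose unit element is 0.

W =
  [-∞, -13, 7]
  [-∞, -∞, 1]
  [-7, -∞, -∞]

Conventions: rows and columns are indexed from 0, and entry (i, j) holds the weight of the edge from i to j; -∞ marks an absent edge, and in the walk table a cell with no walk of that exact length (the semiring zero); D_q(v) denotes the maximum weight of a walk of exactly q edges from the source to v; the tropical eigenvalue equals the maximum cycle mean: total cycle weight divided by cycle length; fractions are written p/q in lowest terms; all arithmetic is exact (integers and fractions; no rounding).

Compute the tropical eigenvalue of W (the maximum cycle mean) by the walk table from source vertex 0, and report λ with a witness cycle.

q=0: [0, -∞, -∞]
q=1: [-∞, -13, 7]
q=2: [0, -∞, -12]
q=3: [-19, -13, 7]
Optimal cycle mean attained by: cycle 0->2->0, total 7 + (-7), length 2.
Answer: λ = 0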